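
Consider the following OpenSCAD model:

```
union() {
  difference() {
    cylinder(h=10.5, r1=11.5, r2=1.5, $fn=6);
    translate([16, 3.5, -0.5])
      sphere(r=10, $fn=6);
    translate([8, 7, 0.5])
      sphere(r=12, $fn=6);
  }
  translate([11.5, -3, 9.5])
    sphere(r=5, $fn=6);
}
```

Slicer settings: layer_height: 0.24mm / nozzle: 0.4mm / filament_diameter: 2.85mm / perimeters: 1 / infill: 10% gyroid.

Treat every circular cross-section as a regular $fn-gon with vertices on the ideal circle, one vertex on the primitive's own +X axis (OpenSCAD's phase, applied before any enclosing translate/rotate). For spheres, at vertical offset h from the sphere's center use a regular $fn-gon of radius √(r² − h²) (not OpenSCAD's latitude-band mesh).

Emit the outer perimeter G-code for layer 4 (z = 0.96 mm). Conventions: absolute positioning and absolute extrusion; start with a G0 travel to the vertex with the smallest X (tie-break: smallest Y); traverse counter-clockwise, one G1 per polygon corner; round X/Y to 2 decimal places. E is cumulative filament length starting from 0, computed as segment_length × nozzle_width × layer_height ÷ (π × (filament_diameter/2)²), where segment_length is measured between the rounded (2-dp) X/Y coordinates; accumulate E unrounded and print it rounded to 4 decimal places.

G0 X-10.59 Y0.00 Z0.96
G1 X-5.29 Y-9.17 E0.1594
G1 X5.29 Y-9.17 E0.3186
G1 X8.63 Y-3.38 E0.4192
G1 X2.00 Y-3.38 E0.5190
G1 X-3.99 Y7.00 E0.6993
G1 X-2.74 Y9.17 E0.7370
G1 X-5.29 Y9.17 E0.7754
G1 X-10.59 Y0.00 E0.9347

At z = 0.96 mm: the cone contributes a regular 6-gon of circumradius 10.586 (interpolated between r1=11.5 and r2=1.5 at t=0.091); the r=10 sphere at (16, 3.5) contributes a regular 6-gon of circumradius √(10²−1.46²) = 9.893; the r=12 sphere at (8, 7) contributes a regular 6-gon of circumradius √(12²−0.46²) = 11.991; Taking the first minus the rest: starting from the cone, the r=10 sphere at (16, 3.5) partially overlaps it — only the 13.83 mm² overlap (of its 254.27 mm²) is removed, clipping the outline; the r=12 sphere at (8, 7) partially overlaps it — only the 109.08 mm² overlap (of its 373.57 mm²) is removed, clipping the outline — 1 connected region; the sphere at (11.5, -3) is not intersected at this z (|z−center|=8.540 > r=5); Combining (union): only that combined region is present, so the union is just that shape — 1 connected region. The outline is a single polygon with 8 vertices. Extrusion per mm of travel: 0.4 × 0.24 / (π × 1.425²) = 0.015048. Accumulating E over each segment gives final E = 0.9347.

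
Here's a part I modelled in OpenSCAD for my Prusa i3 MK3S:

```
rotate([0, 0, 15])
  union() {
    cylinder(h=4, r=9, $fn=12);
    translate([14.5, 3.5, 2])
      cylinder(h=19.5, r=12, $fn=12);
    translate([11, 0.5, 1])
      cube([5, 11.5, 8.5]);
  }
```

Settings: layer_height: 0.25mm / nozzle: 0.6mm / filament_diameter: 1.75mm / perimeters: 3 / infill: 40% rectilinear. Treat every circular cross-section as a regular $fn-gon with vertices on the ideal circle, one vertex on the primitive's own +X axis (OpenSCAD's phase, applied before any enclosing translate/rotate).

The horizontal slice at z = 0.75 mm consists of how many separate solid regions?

At z = 0.75 mm: the cylinder: section is a regular 12-gon, circumradius r=9; the cylinder at (14.5, 3.5) does not reach this height (z outside [2, 21.5]); the cube at (11, 0.5) does not reach this height (z outside [1, 9.5]); Merging all regions: only the r=9 cylinder is present, so the union is just that shape — 1 connected region; (whole slice rotated 15° about Z — lengths, areas and connectivity unchanged). The result has 1 disconnected region.

1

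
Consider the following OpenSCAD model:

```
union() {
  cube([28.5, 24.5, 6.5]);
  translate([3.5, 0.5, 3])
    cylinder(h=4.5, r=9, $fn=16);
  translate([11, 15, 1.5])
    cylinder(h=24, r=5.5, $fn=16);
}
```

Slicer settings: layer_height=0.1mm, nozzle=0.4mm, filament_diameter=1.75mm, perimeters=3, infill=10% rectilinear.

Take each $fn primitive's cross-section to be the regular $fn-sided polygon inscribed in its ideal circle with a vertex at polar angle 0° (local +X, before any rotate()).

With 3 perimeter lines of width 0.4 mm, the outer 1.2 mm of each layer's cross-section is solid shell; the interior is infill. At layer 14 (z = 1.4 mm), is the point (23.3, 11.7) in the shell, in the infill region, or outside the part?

infill

At z = 1.4 mm: the cube (footprint 28.5×24.5) is included at this height; the cylinder at (3.5, 0.5) is absent (z outside [3, 7.5]); the cylinder at (11, 15) does not reach this height (z outside [1.5, 25.5]); Combining (union): only the 28.5×24.5 cube is present, so the union is just that shape — 1 connected region. Overall, the cross-section is a single solid region. The nearest boundary edge runs (28.50, 0.00)→(28.50, 24.50); distance from the point to it = 5.20 mm. The point is inside the cross-section and 5.20 mm from the nearest boundary — more than the 1.2 mm shell width (3 × 0.4), so it's in the infill interior.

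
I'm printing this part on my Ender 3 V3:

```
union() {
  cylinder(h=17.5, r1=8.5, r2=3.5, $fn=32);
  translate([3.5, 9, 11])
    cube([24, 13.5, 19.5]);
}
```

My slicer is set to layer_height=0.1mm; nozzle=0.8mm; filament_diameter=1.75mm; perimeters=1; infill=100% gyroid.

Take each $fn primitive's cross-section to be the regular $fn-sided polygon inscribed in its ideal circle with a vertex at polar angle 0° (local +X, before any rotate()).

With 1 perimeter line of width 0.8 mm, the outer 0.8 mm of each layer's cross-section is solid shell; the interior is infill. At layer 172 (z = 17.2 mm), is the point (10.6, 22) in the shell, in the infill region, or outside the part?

At z = 17.2 mm: the cone contributes a regular 32-gon of circumradius 3.586 (interpolated between r1=8.5 and r2=3.5 at t=0.983); the 24×13.5 cube at (3.5, 9) contributes its full rectangle; Combining (union): the 2 present regions are separate (no shared area or edge), so areas and boundary lengths simply add and each stays a separate island — 2 connected regions. Overall, the cross-section has 2 separate islands. The nearest boundary edge runs (3.50, 22.50)→(27.50, 22.50); distance from the point to it = 0.50 mm. (Shell/infill is judged within the island containing the point — the largest one.) The point is inside the cross-section, 0.50 mm from the nearest boundary — within the 0.8 mm shell band (1 × 0.8).

shell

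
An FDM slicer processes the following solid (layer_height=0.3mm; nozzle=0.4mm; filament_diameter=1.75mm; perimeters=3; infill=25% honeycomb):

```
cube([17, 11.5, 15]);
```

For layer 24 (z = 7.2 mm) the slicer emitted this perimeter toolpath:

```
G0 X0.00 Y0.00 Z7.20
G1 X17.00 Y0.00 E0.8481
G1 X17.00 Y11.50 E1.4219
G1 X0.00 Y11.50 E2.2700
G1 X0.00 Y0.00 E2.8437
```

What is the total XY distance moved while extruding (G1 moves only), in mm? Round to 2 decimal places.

Sum the Euclidean lengths of each G1 segment: total = 57.00 mm.

57.00 mm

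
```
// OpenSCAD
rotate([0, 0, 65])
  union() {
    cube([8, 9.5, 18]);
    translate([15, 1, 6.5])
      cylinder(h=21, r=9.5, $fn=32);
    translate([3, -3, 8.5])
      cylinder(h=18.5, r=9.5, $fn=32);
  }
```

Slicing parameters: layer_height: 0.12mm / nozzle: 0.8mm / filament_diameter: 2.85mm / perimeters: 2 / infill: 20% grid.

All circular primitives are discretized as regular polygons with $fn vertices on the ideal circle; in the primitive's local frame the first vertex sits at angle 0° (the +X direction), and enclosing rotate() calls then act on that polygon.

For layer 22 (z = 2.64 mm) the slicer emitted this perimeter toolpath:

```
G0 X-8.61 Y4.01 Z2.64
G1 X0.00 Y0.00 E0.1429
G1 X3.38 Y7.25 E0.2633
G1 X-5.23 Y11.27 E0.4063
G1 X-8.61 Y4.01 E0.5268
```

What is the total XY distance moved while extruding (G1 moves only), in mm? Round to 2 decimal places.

35.01 mm

Sum the Euclidean lengths of each G1 segment: total = 35.01 mm.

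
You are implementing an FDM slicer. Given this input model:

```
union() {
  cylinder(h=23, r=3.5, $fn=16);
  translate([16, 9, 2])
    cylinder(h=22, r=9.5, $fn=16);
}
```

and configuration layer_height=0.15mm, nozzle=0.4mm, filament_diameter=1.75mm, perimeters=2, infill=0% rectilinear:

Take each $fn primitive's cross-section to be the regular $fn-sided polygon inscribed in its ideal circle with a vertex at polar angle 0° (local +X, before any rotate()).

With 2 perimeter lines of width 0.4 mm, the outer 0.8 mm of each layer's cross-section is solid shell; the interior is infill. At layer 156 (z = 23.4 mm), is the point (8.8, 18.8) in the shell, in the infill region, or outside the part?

At z = 23.4 mm: the cylinder is absent (z outside [0, 23]); the r=9.5 cylinder at (16, 9) gives a regular 16-gon of circumradius 9.5 (constant along its height); Merging all regions: only the r=9.5 cylinder at (16, 9) is present, so the union is just that shape — 1 connected region. Overall, the cross-section is a single solid region. The nearest boundary edge runs (12.36, 17.78)→(9.28, 15.72); distance from the point to it = 2.83 mm. The point is not inside any of the regions above, so it lies outside the cross-section (2.83 mm from the nearest boundary).

outside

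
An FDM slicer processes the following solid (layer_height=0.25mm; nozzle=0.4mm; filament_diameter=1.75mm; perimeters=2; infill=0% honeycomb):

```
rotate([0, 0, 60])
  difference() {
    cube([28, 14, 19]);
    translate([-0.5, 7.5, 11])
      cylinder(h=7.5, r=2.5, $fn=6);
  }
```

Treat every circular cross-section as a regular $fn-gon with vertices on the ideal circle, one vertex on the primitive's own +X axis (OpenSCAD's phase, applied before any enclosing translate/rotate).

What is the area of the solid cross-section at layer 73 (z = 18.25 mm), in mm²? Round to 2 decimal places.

386.05 mm²

At z = 18.25 mm: the 28×14 cube contributes its full rectangle (area 392.00 mm²); the cylinder at (-0.5, 7.5): section is a regular 6-gon, circumradius r=2.5 (area = (6/2)·2.500²·sin(360°/6) = 16.24 mm²); After the difference (first − rest): starting from the 28×14 cube (392.00 mm²), the r=2.5 cylinder at (-0.5, 7.5) partially overlaps it — only the 5.95 mm² overlap (of its 16.24 mm²) is removed, clipping the outline — area = 386.05 mm²; (rotated 60° about Z; rotation is an isometry so areas/perimeters/island counts are preserved). Overall, the cross-section is a single solid region. Net area = 386.05 mm².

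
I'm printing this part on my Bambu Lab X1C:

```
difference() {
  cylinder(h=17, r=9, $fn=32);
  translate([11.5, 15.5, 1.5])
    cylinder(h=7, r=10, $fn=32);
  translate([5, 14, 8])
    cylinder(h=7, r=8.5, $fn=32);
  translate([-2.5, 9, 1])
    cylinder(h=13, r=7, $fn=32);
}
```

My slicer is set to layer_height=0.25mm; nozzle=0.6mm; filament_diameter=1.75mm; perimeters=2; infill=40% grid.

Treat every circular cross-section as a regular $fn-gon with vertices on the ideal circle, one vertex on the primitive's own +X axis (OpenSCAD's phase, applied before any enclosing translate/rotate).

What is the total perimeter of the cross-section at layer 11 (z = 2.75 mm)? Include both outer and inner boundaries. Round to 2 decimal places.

At z = 2.75 mm: the r=9 cylinder contributes a regular 32-gon of circumradius 9 (perimeter = 2·32·9.000·sin(180°/32) = 56.46 mm); the cylinder at (11.5, 15.5): section is a regular 32-gon, circumradius r=10 (perimeter = 2·32·10.000·sin(180°/32) = 62.73 mm); the cylinder at (5, 14) does not reach this height (z outside [8, 15]); the cylinder at (-2.5, 9): section is a regular 32-gon, circumradius r=7 (perimeter = 2·32·7.000·sin(180°/32) = 43.91 mm); After the difference (first − rest): starting from the r=9 cylinder, the r=10 cylinder at (11.5, 15.5) misses the remaining region (no effect); the r=7 cylinder at (-2.5, 9) partially overlaps it — only the 58.95 mm² overlap (of its 152.95 mm²) is removed, clipping the outline — boundary = 58.21 mm. Overall, the cross-section is a single solid region. Total boundary length (outer) = 58.21 mm.

58.21 mm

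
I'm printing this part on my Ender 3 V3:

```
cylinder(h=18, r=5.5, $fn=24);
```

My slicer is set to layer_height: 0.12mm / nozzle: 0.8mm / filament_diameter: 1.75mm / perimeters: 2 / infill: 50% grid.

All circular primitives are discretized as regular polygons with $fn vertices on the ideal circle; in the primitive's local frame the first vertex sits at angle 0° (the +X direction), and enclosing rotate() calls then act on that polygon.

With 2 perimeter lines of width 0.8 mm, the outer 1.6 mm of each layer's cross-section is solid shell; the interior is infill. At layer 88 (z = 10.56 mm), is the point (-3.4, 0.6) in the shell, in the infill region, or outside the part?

infill

At z = 10.56 mm: the cylinder: section is a regular 24-gon, circumradius r=5.5. Overall, the cross-section is a single solid region. The nearest boundary edge runs (-5.31, 1.42)→(-5.50, 0.00); distance from the point to it = 2.00 mm. The point is inside the cross-section and 2.00 mm from the nearest boundary — more than the 1.6 mm shell width (2 × 0.8), so it's in the infill interior.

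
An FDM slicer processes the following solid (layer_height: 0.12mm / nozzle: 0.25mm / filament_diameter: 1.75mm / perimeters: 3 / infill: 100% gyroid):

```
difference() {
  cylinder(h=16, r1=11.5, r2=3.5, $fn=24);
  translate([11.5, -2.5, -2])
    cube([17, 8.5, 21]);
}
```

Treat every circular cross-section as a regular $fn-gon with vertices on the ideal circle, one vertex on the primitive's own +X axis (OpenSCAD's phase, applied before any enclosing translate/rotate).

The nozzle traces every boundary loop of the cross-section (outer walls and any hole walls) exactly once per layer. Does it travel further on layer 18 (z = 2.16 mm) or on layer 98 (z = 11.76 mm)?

layer 18 (z = 2.16 mm)

Layer 18 (z = 2.16): the cone (r1=11.5→r2=3.5) has section circumradius 10.420 here — a regular 24-gon (perimeter = 2·24·10.420·sin(180°/24) = 65.28 mm); the cube at (11.5, -2.5) (footprint 17×8.5) is included at this height (perimeter 51.00 mm); After the difference (first − rest): starting from the cone, the 17×8.5 cube at (11.5, -2.5) misses the remaining region (no effect) — boundary = 65.28 mm. So its perimeter = 65.28 mm. Layer 98 (z = 11.76): the cone contributes a regular 24-gon of circumradius 5.620 (interpolated between r1=11.5 and r2=3.5 at t=0.735) (perimeter = 2·24·5.620·sin(180°/24) = 35.21 mm); the 17×8.5 cube at (11.5, -2.5) contributes its full rectangle (perimeter 51.00 mm); Subtracting the remaining from the first: starting from the cone, the 17×8.5 cube at (11.5, -2.5) misses the remaining region (no effect) — boundary = 35.21 mm. So its perimeter = 35.21 mm. Layer 18 is larger (65.28 vs 35.21 mm).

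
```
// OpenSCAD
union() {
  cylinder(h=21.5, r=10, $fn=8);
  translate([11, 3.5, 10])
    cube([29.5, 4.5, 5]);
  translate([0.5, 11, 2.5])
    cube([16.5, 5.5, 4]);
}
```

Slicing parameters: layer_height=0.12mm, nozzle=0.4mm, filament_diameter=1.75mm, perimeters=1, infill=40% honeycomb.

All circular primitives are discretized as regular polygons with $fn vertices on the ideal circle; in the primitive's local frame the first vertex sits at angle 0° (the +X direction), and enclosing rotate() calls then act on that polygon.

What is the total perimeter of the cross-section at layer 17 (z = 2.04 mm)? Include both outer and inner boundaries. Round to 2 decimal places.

61.23 mm

At z = 2.04 mm: the r=10 cylinder contributes a regular 8-gon of circumradius 10 (perimeter = 2·8·10.000·sin(180°/8) = 61.23 mm); the cube at (11, 3.5) does not reach this height (z outside [10, 15]); the cube at (0.5, 11) is absent (z outside [2.5, 6.5]); Merging all regions: only the r=10 cylinder is present, so the union is just that shape — boundary = 61.23 mm. Overall, the cross-section is a single solid region. Total boundary length (outer) = 61.23 mm.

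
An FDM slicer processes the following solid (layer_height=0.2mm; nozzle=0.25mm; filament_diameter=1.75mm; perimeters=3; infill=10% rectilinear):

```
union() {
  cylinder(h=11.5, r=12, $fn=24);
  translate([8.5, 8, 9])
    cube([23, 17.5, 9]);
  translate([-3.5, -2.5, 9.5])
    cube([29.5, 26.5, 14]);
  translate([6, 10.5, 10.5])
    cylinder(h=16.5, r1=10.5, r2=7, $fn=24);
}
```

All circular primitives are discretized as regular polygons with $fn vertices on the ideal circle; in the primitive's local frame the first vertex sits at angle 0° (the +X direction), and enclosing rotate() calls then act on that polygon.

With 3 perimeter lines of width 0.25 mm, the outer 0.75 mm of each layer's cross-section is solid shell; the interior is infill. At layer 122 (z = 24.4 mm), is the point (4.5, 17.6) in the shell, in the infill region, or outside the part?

shell

At z = 24.4 mm: the cylinder is not intersected at this z (z outside [0, 11.5]); the cube at (8.5, 8) is not intersected at this z (z outside [9, 18]); the cube at (-3.5, -2.5) is not intersected at this z (z outside [9.5, 23.5]); the cone at (6, 10.5) (r1=10.5→r2=7) has section circumradius 7.552 here — a regular 24-gon; Combining (union): only the cone at (6, 10.5) is present, so the union is just that shape — 1 connected region. Overall, the cross-section is a single solid region. The nearest boundary edge runs (6.00, 18.05)→(4.05, 17.79); distance from the point to it = 0.25 mm. The point is inside the cross-section, 0.25 mm from the nearest boundary — within the 0.75 mm shell band (3 × 0.25).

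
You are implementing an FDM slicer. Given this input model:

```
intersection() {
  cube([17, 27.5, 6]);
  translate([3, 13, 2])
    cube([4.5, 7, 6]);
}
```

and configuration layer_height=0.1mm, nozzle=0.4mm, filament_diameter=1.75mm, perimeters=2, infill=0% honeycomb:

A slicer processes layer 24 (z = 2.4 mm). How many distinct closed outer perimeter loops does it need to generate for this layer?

1

At z = 2.4 mm: the cube (footprint 17×27.5) is included at this height; the cube at (3, 13) is present — its section is the full 4.5×7 rectangle; After intersecting: the 4.5×7 cube at (3, 13) lies inside the 17×27.5 cube, so the common part is the 4.5×7 cube at (3, 13) itself — 1 connected region. The result has 1 disconnected region.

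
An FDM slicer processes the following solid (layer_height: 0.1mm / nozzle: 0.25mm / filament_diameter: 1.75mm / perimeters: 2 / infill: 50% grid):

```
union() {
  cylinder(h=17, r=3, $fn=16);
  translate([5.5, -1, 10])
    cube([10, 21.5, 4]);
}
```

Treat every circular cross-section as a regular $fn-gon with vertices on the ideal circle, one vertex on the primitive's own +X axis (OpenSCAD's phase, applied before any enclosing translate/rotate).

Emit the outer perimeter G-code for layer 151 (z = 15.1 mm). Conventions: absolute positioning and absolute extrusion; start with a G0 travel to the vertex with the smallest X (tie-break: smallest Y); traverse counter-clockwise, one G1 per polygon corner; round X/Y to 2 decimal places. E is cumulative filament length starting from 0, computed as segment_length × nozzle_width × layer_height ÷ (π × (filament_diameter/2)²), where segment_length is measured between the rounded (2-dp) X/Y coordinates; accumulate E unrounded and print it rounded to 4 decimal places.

G0 X-3.00 Y0.00 Z15.10
G1 X-2.77 Y-1.15 E0.0122
G1 X-2.12 Y-2.12 E0.0243
G1 X-1.15 Y-2.77 E0.0365
G1 X0.00 Y-3.00 E0.0487
G1 X1.15 Y-2.77 E0.0608
G1 X2.12 Y-2.12 E0.0730
G1 X2.77 Y-1.15 E0.0851
G1 X3.00 Y0.00 E0.0973
G1 X2.77 Y1.15 E0.1095
G1 X2.12 Y2.12 E0.1216
G1 X1.15 Y2.77 E0.1338
G1 X0.00 Y3.00 E0.1460
G1 X-1.15 Y2.77 E0.1581
G1 X-2.12 Y2.12 E0.1703
G1 X-2.77 Y1.15 E0.1824
G1 X-3.00 Y0.00 E0.1946

At z = 15.1 mm: the cylinder: section is a regular 16-gon, circumradius r=3; the cube at (5.5, -1) is not intersected at this z (z outside [10, 14]); Merging all regions: only the r=3 cylinder is present, so the union is just that shape — 1 connected region. The outline is a single polygon with 16 vertices. Extrusion per mm of travel: 0.25 × 0.1 / (π × 0.875²) = 0.010394. Accumulating E over each segment gives final E = 0.1946.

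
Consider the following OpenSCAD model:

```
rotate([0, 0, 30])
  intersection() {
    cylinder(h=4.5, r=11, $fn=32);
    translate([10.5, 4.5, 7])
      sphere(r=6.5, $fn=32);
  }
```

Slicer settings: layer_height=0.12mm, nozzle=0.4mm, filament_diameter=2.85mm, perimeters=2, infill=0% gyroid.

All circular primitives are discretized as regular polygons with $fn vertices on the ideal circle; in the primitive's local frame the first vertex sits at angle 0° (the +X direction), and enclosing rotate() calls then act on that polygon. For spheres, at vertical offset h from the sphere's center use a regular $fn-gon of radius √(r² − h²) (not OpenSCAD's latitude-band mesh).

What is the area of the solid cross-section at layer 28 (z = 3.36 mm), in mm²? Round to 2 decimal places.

35.81 mm²

At z = 3.36 mm: the cylinder: section is a regular 32-gon, circumradius r=11 (area = (32/2)·11.000²·sin(360°/32) = 377.69 mm²); the sphere at (10.5, 4.5): section is a regular 32-gon, circumradius = √(r²−h²) = √(6.5²−3.64²) = 5.385 (area = (32/2)·5.385²·sin(360°/32) = 90.52 mm²); Taking the intersection: the r=6.5 sphere at (10.5, 4.5) partially overlaps the r=11 cylinder; clipping to the common part keeps 35.81 mm² — area = 35.81 mm²; (rotated 30° about Z; rotation is an isometry so areas/perimeters/island counts are preserved). Overall, the cross-section is a single solid region. Net area = 35.81 mm².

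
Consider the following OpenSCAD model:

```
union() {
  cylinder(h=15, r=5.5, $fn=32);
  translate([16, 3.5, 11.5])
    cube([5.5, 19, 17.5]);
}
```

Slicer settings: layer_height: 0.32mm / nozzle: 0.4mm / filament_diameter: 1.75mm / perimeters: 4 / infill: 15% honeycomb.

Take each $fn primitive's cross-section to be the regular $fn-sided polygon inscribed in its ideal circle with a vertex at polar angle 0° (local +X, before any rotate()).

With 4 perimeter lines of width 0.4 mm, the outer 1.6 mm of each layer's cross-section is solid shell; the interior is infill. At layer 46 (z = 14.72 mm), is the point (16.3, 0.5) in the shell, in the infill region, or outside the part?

outside

At z = 14.72 mm: the cylinder: section is a regular 32-gon, circumradius r=5.5; the 5.5×19 cube at (16, 3.5) contributes its full rectangle; Merging all regions: the 2 present regions are separate (no shared area or edge), so areas and boundary lengths simply add and each stays a separate island — 2 connected regions. Overall, the cross-section has 2 separate islands. The nearest boundary edge runs (21.50, 3.50)→(16.00, 3.50); distance from the point to it = 3.00 mm. The point is not inside any of the regions above, so it lies outside the cross-section (3.00 mm from the nearest boundary).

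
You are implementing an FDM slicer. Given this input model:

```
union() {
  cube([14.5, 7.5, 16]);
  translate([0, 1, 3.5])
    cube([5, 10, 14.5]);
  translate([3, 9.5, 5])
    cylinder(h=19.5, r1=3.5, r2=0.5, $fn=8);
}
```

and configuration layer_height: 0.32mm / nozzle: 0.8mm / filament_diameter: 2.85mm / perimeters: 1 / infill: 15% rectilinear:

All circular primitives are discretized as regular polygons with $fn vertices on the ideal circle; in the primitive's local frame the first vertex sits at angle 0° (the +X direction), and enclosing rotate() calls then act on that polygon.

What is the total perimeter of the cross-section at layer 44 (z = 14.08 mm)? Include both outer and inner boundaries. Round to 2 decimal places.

At z = 14.08 mm: the cube is present — its section is the full 14.5×7.5 rectangle (perimeter 44.00 mm); the 5×10 cube at (0, 1) contributes its full rectangle (perimeter 30.00 mm); the cone at (3, 9.5): at t=0.466 of its height the radius interpolates to r₁+(r₂−r₁)t = 2.103, giving a regular 8-gon of that circumradius (perimeter = 2·8·2.103·sin(180°/8) = 12.88 mm); Merging all regions: the regions partially overlap (shared area 44.11 mm²), so the edge portions inside another operand are dropped and the merged outline is re-measured after clipping — boundary = 51.28 mm. Overall, the cross-section is a single solid region. Total boundary length (outer) = 51.28 mm.

51.28 mm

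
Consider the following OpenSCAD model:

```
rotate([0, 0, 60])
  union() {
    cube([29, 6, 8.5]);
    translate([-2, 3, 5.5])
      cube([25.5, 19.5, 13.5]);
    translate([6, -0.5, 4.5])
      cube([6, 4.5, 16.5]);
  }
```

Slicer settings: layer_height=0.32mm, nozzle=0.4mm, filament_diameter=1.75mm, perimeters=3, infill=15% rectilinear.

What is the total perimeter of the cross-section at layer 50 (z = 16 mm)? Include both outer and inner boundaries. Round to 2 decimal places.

At z = 16 mm: the cube does not reach this height (z outside [0, 8.5]); the cube at (-2, 3) is present — its section is the full 25.5×19.5 rectangle (perimeter 90.00 mm); the cube at (6, -0.5) (footprint 6×4.5) is included at this height (perimeter 21.00 mm); Merging all regions: the regions partially overlap (shared area 6.00 mm²), so the edge portions inside another operand are dropped and the merged outline is re-measured after clipping — boundary = 97.00 mm; (whole slice rotated 60° about Z — lengths, areas and connectivity unchanged). Overall, the cross-section is a single solid region. Total boundary length (outer) = 97.00 mm.

97.00 mm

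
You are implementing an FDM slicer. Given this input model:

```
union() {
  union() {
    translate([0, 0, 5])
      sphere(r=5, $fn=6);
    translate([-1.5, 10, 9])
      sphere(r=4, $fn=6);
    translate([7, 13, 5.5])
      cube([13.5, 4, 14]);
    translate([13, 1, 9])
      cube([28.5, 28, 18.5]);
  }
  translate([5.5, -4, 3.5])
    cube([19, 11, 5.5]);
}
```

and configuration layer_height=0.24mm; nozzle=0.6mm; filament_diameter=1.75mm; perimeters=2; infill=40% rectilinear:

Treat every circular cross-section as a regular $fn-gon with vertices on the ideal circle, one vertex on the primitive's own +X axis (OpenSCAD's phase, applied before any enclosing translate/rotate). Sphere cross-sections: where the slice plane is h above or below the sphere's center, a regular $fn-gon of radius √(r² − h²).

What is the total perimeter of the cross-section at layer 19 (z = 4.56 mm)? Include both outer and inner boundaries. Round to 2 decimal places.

89.88 mm

At z = 4.56 mm: the r=5 sphere slices to a regular 6-gon of circumradius 4.981 (√(r²−h²) with h=0.44 from center) (perimeter = 2·6·4.981·sin(180°/6) = 29.88 mm); the sphere at (-1.5, 10) is absent (|z−center|=4.440 > r=4); the cube at (7, 13) is not intersected at this z (z outside [5.5, 19.5]); the cube at (13, 1) does not reach this height (z outside [9, 27.5]); Merging all regions: only the r=5 sphere is present, so the union is just that shape — boundary = 29.88 mm; the cube at (5.5, -4) is present — its section is the full 19×11 rectangle (perimeter 60.00 mm); Merging all regions: the 2 present regions are separate (no shared area or edge), so areas and boundary lengths simply add and each stays a separate island — boundary = 89.88 mm. Overall, the cross-section has 2 separate islands. Total boundary length (outer) = 89.88 mm.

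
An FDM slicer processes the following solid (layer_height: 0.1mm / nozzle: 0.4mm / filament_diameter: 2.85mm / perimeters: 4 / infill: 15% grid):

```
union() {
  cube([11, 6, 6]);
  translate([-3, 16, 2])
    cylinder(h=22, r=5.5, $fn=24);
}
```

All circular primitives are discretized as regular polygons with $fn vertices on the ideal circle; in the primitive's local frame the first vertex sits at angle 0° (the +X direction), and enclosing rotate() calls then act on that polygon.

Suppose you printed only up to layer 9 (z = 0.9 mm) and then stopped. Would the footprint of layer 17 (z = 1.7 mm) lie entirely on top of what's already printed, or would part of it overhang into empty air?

entirely on top

Compare the two slices. At z = 0.9: the cube (footprint 11×6) is included at this height (area 66.00 mm²); the cylinder at (-3, 16) is not intersected at this z (z outside [2, 24]); Combining (union): only the 11×6 cube is present, so the union is just that shape — area = 66.00 mm². At z = 1.7: the 11×6 cube contributes its full rectangle (area 66.00 mm²); the cylinder at (-3, 16) does not reach this height (z outside [2, 24]); Merging all regions: only the 11×6 cube is present, so the union is just that shape — area = 66.00 mm². Checking containment: the cross-section at z = 1.7 is a subset of the cross-section at z = 0.9.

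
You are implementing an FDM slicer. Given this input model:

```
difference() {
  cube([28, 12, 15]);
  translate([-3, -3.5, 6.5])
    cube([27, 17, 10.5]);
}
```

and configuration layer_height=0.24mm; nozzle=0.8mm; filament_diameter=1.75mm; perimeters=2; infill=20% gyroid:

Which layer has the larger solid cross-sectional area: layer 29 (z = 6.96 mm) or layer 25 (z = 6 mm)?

layer 25 (z = 6 mm)

Layer 29 (z = 6.96): the cube is present — its section is the full 28×12 rectangle (area 336.00 mm²); the cube at (-3, -3.5) (footprint 27×17) is included at this height (area 459.00 mm²); Taking the first minus the rest: starting from the 28×12 cube (336.00 mm²), the 27×17 cube at (-3, -3.5) partially overlaps it — only the 288.00 mm² overlap (of its 459.00 mm²) is removed, clipping the outline — area = 48.00 mm². So its area = 48.00 mm². Layer 25 (z = 6): the cube is present — its section is the full 28×12 rectangle (area 336.00 mm²); the cube at (-3, -3.5) is not intersected at this z (z outside [6.5, 17]); Subtracting the remaining from the first: none of the subtracted shapes is present at this height, so the 28×12 cube is unchanged — area = 336.00 mm². So its area = 336.00 mm². Layer 25 is larger (336.00 vs 48.00 mm²).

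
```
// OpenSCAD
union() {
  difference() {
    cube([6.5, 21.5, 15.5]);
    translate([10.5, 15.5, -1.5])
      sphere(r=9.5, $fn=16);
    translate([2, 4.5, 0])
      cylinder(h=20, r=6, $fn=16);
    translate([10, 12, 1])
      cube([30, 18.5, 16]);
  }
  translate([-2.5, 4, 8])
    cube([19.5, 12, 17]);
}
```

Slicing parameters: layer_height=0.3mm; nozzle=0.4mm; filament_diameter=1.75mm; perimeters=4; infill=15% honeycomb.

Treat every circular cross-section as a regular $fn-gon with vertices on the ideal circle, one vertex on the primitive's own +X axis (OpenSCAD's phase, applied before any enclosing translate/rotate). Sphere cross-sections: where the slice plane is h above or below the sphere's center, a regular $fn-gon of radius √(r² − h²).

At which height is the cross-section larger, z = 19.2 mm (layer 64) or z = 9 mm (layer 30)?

layer 30 (z = 9 mm)

Layer 64 (z = 19.2): the cube is absent (z outside [0, 15.5]); the sphere at (10.5, 15.5) is absent (|z−center|=20.700 > r=9.5); the r=6 cylinder at (2, 4.5) gives a regular 16-gon of circumradius 6 (constant along its height) (area = (16/2)·6.000²·sin(360°/16) = 110.21 mm²); the cube at (10, 12) is absent (z outside [1, 17]); Taking the first minus the rest: the first operand is absent here, so nothing remains; the cube at (-2.5, 4) (footprint 19.5×12) is included at this height (area 234.00 mm²); Combining (union): only the 19.5×12 cube at (-2.5, 4) is present, so the union is just that shape — area = 234.00 mm². So its area = 234.00 mm². Layer 30 (z = 9): the cube is present — its section is the full 6.5×21.5 rectangle (area 139.75 mm²); the sphere at (10.5, 15.5) is absent (|z−center|=10.500 > r=9.5); the r=6 cylinder at (2, 4.5) contributes a regular 16-gon of circumradius 6 (area = (16/2)·6.000²·sin(360°/16) = 110.21 mm²); the 30×18.5 cube at (10, 12) contributes its full rectangle (area 555.00 mm²); Taking the first minus the rest: starting from the 6.5×21.5 cube (139.75 mm²), the r=6 cylinder at (2, 4.5) partially overlaps it — only the 64.51 mm² overlap (of its 110.21 mm²) is removed, clipping the outline; the 30×18.5 cube at (10, 12) misses the remaining region (no effect) — area = 75.24 mm²; the cube at (-2.5, 4) is present — its section is the full 19.5×12 rectangle (area 234.00 mm²); Taking the union: the regions partially overlap — summed areas 309.24 mm² minus the doubly-counted overlap 39.33 mm² gives 269.92 mm² — area = 269.92 mm². So its area = 269.92 mm². Layer 30 is larger (269.92 vs 234.00 mm²).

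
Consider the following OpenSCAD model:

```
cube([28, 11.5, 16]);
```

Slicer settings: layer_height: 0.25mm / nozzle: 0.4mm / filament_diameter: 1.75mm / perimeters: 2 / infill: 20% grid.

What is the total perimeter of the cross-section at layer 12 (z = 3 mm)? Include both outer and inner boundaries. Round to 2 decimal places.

At z = 3 mm: the cube (footprint 28×11.5) is included at this height (perimeter 79.00 mm). Overall, the cross-section is a single solid region. Total boundary length (outer) = 79.00 mm.

79.00 mm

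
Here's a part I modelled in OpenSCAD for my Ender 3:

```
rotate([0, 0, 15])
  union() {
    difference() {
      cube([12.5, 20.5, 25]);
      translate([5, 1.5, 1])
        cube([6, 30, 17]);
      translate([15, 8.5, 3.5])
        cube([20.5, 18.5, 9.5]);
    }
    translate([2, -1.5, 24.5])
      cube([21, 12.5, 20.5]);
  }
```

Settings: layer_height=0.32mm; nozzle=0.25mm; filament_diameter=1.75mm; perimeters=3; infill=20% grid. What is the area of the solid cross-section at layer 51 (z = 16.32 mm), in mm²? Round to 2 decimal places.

142.25 mm²

At z = 16.32 mm: the 12.5×20.5 cube contributes its full rectangle (area 256.25 mm²); the cube at (5, 1.5) is present — its section is the full 6×30 rectangle (area 180.00 mm²); the cube at (15, 8.5) does not reach this height (z outside [3.5, 13]); After the difference (first − rest): starting from the 12.5×20.5 cube (256.25 mm²), the 6×30 cube at (5, 1.5) partially overlaps it — only the 114.00 mm² overlap (of its 180.00 mm²) is removed, clipping the outline — area = 142.25 mm²; the cube at (2, -1.5) is not intersected at this z (z outside [24.5, 45]); Combining (union): only that combined region is present, so the union is just that shape — area = 142.25 mm²; (whole slice rotated 15° about Z — lengths, areas and connectivity unchanged). Overall, the cross-section is a single solid region. Net area = 142.25 mm².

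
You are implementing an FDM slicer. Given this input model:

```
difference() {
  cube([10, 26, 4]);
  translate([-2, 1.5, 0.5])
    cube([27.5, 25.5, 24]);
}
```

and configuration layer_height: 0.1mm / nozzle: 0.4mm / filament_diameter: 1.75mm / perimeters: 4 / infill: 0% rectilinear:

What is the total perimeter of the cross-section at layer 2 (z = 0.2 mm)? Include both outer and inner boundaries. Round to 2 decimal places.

72.00 mm

At z = 0.2 mm: the cube is present — its section is the full 10×26 rectangle (perimeter 72.00 mm); the cube at (-2, 1.5) does not reach this height (z outside [0.5, 24.5]); Subtracting the remaining from the first: none of the subtracted shapes is present at this height, so the 10×26 cube is unchanged — boundary = 72.00 mm. Overall, the cross-section is a single solid region. Total boundary length (outer) = 72.00 mm.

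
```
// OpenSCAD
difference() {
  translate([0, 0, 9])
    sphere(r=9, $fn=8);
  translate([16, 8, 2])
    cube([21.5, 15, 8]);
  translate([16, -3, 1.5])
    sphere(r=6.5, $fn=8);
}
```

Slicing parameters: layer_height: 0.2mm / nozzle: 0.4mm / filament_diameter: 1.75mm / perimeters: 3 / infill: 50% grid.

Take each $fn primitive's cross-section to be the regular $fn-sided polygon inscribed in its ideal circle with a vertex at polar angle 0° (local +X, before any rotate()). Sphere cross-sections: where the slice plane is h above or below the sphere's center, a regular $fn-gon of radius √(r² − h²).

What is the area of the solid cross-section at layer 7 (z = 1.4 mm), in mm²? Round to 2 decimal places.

At z = 1.4 mm: the r=9 sphere slices to a regular 8-gon of circumradius 4.821 (√(r²−h²) with h=7.6 from center) (area = (8/2)·4.821²·sin(360°/8) = 65.73 mm²); the cube at (16, 8) does not reach this height (z outside [2, 10]); the r=6.5 sphere at (16, -3) contributes a regular 8-gon of circumradius √(6.5²−0.1²) = 6.499 (area = (8/2)·6.499²·sin(360°/8) = 119.47 mm²); Subtracting the remaining from the first: starting from the r=9 sphere (65.73 mm²), the r=6.5 sphere at (16, -3) misses the remaining region (no effect) — area = 65.73 mm². Overall, the cross-section is a single solid region. Net area = 65.73 mm².

65.73 mm²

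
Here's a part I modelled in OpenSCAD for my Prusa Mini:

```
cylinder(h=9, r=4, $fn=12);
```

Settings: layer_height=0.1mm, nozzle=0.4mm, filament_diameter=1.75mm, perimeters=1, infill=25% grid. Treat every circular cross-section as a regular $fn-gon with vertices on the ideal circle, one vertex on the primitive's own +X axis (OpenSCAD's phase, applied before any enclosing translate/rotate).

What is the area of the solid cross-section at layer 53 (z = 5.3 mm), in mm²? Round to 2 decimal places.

At z = 5.3 mm: the r=4 cylinder contributes a regular 12-gon of circumradius 4 (area = (12/2)·4.000²·sin(360°/12) = 48.00 mm²). Overall, the cross-section is a single solid region. Net area = 48.00 mm².

48.00 mm²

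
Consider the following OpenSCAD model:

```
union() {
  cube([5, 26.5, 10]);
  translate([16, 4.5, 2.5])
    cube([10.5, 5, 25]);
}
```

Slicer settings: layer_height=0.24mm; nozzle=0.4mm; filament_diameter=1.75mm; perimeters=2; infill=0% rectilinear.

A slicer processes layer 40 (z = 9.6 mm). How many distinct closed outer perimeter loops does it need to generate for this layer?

2

At z = 9.6 mm: the cube is present — its section is the full 5×26.5 rectangle; the 10.5×5 cube at (16, 4.5) contributes its full rectangle; Merging all regions: the 2 present regions are separate (no shared area or edge), so areas and boundary lengths simply add and each stays a separate island — 2 connected regions. The result has 2 disconnected regions.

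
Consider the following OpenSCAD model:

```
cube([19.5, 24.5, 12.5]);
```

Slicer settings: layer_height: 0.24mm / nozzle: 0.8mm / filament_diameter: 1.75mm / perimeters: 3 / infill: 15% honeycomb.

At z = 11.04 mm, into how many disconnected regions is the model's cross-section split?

At z = 11.04 mm: the 19.5×24.5 cube contributes its full rectangle. The result has 1 disconnected region.

1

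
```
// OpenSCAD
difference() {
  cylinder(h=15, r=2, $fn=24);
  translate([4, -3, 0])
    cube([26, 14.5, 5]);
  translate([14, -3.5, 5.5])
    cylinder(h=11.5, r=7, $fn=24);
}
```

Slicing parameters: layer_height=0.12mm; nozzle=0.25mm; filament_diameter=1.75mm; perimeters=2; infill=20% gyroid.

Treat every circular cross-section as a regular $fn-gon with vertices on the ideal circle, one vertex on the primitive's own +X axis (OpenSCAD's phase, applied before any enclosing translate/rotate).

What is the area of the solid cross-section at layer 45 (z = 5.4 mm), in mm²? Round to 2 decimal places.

12.42 mm²

At z = 5.4 mm: the r=2 cylinder contributes a regular 24-gon of circumradius 2 (area = (24/2)·2.000²·sin(360°/24) = 12.42 mm²); the cube at (4, -3) does not reach this height (z outside [0, 5]); the cylinder at (14, -3.5) is absent (z outside [5.5, 17]); Taking the first minus the rest: none of the subtracted shapes is present at this height, so the r=2 cylinder is unchanged — area = 12.42 mm². Overall, the cross-section is a single solid region. Net area = 12.42 mm².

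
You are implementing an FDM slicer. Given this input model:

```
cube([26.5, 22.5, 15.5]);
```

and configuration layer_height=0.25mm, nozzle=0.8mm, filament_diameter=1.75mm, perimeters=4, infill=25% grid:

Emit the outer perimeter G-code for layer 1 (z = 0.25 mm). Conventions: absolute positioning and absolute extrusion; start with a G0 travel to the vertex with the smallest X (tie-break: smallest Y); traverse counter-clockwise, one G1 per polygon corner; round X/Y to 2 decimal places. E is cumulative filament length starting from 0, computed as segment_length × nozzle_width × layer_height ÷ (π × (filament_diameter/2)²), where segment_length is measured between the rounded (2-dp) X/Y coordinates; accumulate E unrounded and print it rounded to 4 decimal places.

At z = 0.25 mm: the cube is present — its section is the full 26.5×22.5 rectangle. The outline is a single polygon with 4 vertices. Extrusion per mm of travel: 0.8 × 0.25 / (π × 0.875²) = 0.083150. Accumulating E over each segment gives final E = 8.1487.

G0 X0.00 Y0.00 Z0.25
G1 X26.50 Y0.00 E2.2035
G1 X26.50 Y22.50 E4.0744
G1 X0.00 Y22.50 E6.2779
G1 X0.00 Y0.00 E8.1487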